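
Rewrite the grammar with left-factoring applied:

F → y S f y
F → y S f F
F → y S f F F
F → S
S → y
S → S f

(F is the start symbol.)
F → y S f F'
F' → y
F' → F F''
F'' → ε
F'' → F
F → S
S → y
S → S f

Left-factoring transforms A → αβ₁ | αβ₂ into A → αA' and A' → β₁ | β₂
(α is the longest common prefix among the alternatives). Repeat until
no nonterminal has two alternatives with a common prefix.

Round 1: F has alternatives sharing prefix 'y S f'. Introduce F': F → y S f F'
  Add: F' → y
  Add: F' → F
  Add: F' → F F

Round 2: F' has alternatives sharing prefix 'F'. Introduce F'': F' → F F''
  Add: F'' → ε
  Add: F'' → F

No remaining common prefixes — done.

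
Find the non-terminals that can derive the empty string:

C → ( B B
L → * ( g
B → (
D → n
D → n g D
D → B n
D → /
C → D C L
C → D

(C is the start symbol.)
A non-terminal is nullable if it can derive ε (the empty string): either it has an ε-production, or it has a production whose right-hand side consists entirely of nullable non-terminals.

There are no ε-productions, so no non-terminal can derive ε.
No non-terminals are nullable.

Answer: None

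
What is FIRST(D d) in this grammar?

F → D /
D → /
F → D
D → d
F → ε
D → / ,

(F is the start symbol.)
{ '/', 'd' }

FIRST sets of the non-terminals involved (from the grammar, by fixed-point iteration):
  FIRST(D) = { '/', 'd' }

To compute FIRST(D d), process the symbols left to right:
Symbol D is a non-terminal. Add FIRST(D) \ {ε} = { '/', 'd' }
D is not nullable (ε ∉ FIRST(D)), so stop here.
FIRST(D d) = { '/', 'd' }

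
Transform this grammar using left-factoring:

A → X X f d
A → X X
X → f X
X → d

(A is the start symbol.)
Left-factoring transforms A → αβ₁ | αβ₂ into A → αA' and A' → β₁ | β₂
(α is the longest common prefix among the alternatives). Repeat until
no nonterminal has two alternatives with a common prefix.

Round 1: A has alternatives sharing prefix 'X X'. Introduce A': A → X X A'
  Add: A' → f d
  Add: A' → ε

No remaining common prefixes — done.

Resulting grammar:
A → X X A'
A' → f d
A' → ε
X → f X
X → d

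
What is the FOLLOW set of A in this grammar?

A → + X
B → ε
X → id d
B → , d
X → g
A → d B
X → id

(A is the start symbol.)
To compute FOLLOW(A), find every occurrence of A on a right-hand side N → α A β: add FIRST(β) \ {ε}, and if β is empty or nullable also add FOLLOW(N). Iterate to a fixed point.

A is the start symbol, so $ ∈ FOLLOW(A).
A does not occur on any right-hand side.

Taking the union: FOLLOW(A) = { $ }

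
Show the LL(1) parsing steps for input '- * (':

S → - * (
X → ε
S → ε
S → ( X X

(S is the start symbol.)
Stack is shown with the top on the left.

Stack    Input    Action
------------------------
S $      - * ( $  output S → - * (
- * ( $  - * ( $  match '-'
* ( $    * ( $    match '*'
( $      ( $      match '('
$        $        accept

The string is accepted.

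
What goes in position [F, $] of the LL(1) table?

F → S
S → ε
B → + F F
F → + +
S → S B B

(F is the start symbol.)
F → S

To find M[F, $], we find productions for F where $ is in the predict set (PREDICT(N → α) = (FIRST(α) \ {ε}) ∪ (FOLLOW(N) if α ⇒* ε)).

Relevant sets:
  FIRST(S) = { '+', ε }
  FOLLOW(F) = { $, '+' }

F → S: PREDICT = { $, '+' }
  $ is in predict set, so this production goes in M[F, $]
F → + +: PREDICT = { '+' }

M[F, $] = F → S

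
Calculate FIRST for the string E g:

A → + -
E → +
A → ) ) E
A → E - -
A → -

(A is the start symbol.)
{ '+' }

FIRST sets of the non-terminals involved (from the grammar, by fixed-point iteration):
  FIRST(E) = { '+' }

To compute FIRST(E g), process the symbols left to right:
Symbol E is a non-terminal. Add FIRST(E) \ {ε} = { '+' }
E is not nullable (ε ∉ FIRST(E)), so stop here.
FIRST(E g) = { '+' }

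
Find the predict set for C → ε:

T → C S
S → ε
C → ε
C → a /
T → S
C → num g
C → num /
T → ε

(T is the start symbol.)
{ $ }

PREDICT(C → ε) = (FIRST(RHS) \ {ε}) ∪ (FOLLOW(C) if ε ∈ FIRST(RHS), i.e. RHS ⇒* ε)
The right-hand side is ε (FIRST(ε) = { ε }), so the predict set is FOLLOW(C) = { $ }
PREDICT(C → ε) = { $ }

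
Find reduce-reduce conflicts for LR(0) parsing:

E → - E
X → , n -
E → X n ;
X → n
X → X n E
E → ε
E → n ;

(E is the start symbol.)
No reduce-reduce conflicts

A reduce-reduce conflict occurs when an LR(0) state has two complete items [A → α .] and [B → β .] — both call for a reduction, and with no lookahead the parser cannot choose between them.

Augment with E' → E and build the canonical LR(0) collection (I0 = CLOSURE({[E' → . E]}), then GOTO on every symbol after a dot until no new states appear). It has 13 states:
  I0: { [E → . - E], [E → . X n ;], [E → . n ;], [E → .], [E' → . E], [X → . , n -], [X → . X n E], [X → . n] }  — shift, reduce
  I1: { [X → , . n -] }  — shift
  I2: { [E → - . E], [E → . - E], [E → . X n ;], [E → . n ;], [E → .], [X → . , n -], [X → . X n E], [X → . n] }  — shift, reduce
  I3: { [E' → E .] }  — accept
  I4: { [E → X . n ;], [X → X . n E] }  — shift
  I5: { [E → n . ;], [X → n .] }  — shift, reduce
  I6: { [E → n ; .] }  — reduce
  I7: { [E → . - E], [E → . X n ;], [E → . n ;], [E → .], [E → X n . ;], [X → . , n -], [X → . X n E], [X → . n], [X → X n . E] }  — shift, reduce
  I8: { [E → X n ; .] }  — reduce
  I9: { [X → X n E .] }  — reduce
  I10: { [E → - E .] }  — reduce
  I11: { [X → , n . -] }  — shift
  I12: { [X → , n - .] }  — reduce

No state contains more than one complete item.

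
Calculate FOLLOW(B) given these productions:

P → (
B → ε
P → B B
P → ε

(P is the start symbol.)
To compute FOLLOW(B), find every occurrence of B on a right-hand side N → α B β: add FIRST(β) \ {ε}, and if β is empty or nullable also add FOLLOW(N). Iterate to a fixed point.

In P → B B: B is followed by B, add FIRST(B) \ {ε} = { }
  B is nullable, so also add FOLLOW(P)
In P → B B: B is at the end, add FOLLOW(P)

The FOLLOW sets referred to above (computed the same way, to a fixed point):
  FOLLOW(P) = { $ }

Taking the union: FOLLOW(B) = { $ }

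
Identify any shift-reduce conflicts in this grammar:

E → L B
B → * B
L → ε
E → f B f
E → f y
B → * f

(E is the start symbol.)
A shift-reduce conflict occurs when an LR(0) state has both:
  - a complete (reduce) item [A → α .] (dot at the end), and
  - a shift item [B → β . c γ] (dot before a terminal).

Augment with E' → E and build the canonical LR(0) collection (I0 = CLOSURE({[E' → . E]}), then GOTO on every symbol after a dot until no new states appear). It has 11 states:
  I0: { [E → . L B], [E → . f B f], [E → . f y], [E' → . E], [L → .] }  — shift, reduce
  I1: { [E' → E .] }  — accept
  I2: { [B → . * B], [B → . * f], [E → L . B] }  — shift
  I3: { [B → . * B], [B → . * f], [E → f . B f], [E → f . y] }  — shift
  I4: { [B → * . B], [B → * . f], [B → . * B], [B → . * f] }  — shift
  I5: { [E → f B . f] }  — shift
  I6: { [E → f y .] }  — reduce
  I7: { [E → f B f .] }  — reduce
  I8: { [B → * B .] }  — reduce
  I9: { [B → * f .] }  — reduce
  I10: { [E → L B .] }  — reduce

I0 contains reduce item [L → .] and shift items [E → . f B f], [E → . f y] — shift-reduce conflict.

Answer: Yes — I0: [L → .] vs [E → . f B f]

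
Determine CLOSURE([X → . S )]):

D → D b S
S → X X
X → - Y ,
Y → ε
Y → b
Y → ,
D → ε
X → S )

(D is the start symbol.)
To compute CLOSURE, for each item [A → α.Bβ] where B is a non-terminal, add [B → .γ] for all productions B → γ; repeat for the newly added items until nothing changes.

Start with: [X → . S )]
  [X → . S )] has the dot before S: add [S → . X X]
  [S → . X X] has the dot before X: add [X → . - Y ,]
No further items can be added.

CLOSURE = { [S → . X X], [X → . - Y ,], [X → . S )] }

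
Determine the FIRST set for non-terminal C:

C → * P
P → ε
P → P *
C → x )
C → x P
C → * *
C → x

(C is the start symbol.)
{ '*', 'x' }

From C → * P:
  - '*' is a terminal: add '*' and stop
From C → x ):
  - x is a terminal: add 'x' and stop
From C → x P:
  - x is a terminal: add 'x' and stop
From C → * *:
  - '*' is a terminal: add '*' and stop
From C → x:
  - x is a terminal: add 'x' and stop

Collecting: FIRST(C) = { '*', 'x' }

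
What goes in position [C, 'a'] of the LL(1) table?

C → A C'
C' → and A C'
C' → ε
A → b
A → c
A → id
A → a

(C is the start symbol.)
C → A C'

To find M[C, 'a'], we find productions for C where 'a' is in the predict set (PREDICT(N → α) = (FIRST(α) \ {ε}) ∪ (FOLLOW(N) if α ⇒* ε)).

Relevant sets:
  FIRST(A) = { 'a', 'b', 'c', 'id' }

C → A C': PREDICT = { 'a', 'b', 'c', 'id' }
  'a' is in predict set, so this production goes in M[C, 'a']

M[C, 'a'] = C → A C'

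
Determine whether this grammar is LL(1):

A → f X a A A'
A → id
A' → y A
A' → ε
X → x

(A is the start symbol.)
A grammar is LL(1) if for each non-terminal N with multiple productions, the predict sets of those productions are pairwise disjoint, where PREDICT(N → α) = (FIRST(α) \ {ε}) ∪ (FOLLOW(N) if α ⇒* ε).

Relevant sets:
  FOLLOW(A') = { $, 'y' }

For A:
  PREDICT(A → f X a A A') = { 'f' }
  PREDICT(A → id) = { 'id' }
For A':
  PREDICT(A' → y A) = { 'y' }
  PREDICT(A' → ε) = { $, 'y' }
X has a single production, so nothing to check there.

Conflict found: Predict set conflict for A': { 'y' }
The grammar is NOT LL(1).

Answer: No. Predict set conflict for A': { 'y' }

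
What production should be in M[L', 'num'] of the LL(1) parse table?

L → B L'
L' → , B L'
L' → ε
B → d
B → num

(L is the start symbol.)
Empty (error entry)

To find M[L', 'num'], we find productions for L' where 'num' is in the predict set (PREDICT(N → α) = (FIRST(α) \ {ε}) ∪ (FOLLOW(N) if α ⇒* ε)).

Relevant sets:
  FOLLOW(L') = { $ }

L' → , B L': PREDICT = { ',' }
L' → ε: PREDICT = { $ }

M[L', 'num'] is empty (no production applies)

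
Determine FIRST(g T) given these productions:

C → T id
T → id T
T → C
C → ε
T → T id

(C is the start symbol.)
To compute FIRST(g T), process the symbols left to right:
Symbol g is a terminal. Add 'g' and stop.
FIRST(g T) = { 'g' }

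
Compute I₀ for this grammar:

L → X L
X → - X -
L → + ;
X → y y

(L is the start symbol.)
{ [L → . + ;], [L → . X L], [L' → . L], [X → . - X -], [X → . y y] }

First, augment the grammar with L' → L
I₀ = CLOSURE({ [L' → . L] }):
  [L' → . L] has the dot before L: add [L → . X L], [L → . + ;]
  [L → . X L] has the dot before X: add [X → . - X -], [X → . y y]
No further items can be added.

I₀ = { [L → . + ;], [L → . X L], [L' → . L], [X → . - X -], [X → . y y] }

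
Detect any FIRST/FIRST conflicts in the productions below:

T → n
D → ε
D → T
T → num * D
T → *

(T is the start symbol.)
FIRST sets of the non-terminals at (or reachable through a nullable prefix from) the front of some alternative:
  FIRST(T) = { '*', 'n', 'num' }

Productions for T:
  T → n: FIRST = { 'n' }
  T → num * D: FIRST = { 'num' }
  T → *: FIRST = { '*' }
Productions for D:
  D → ε: FIRST = { ε }
  D → T: FIRST = { '*', 'n', 'num' }

All alternatives of each non-terminal have pairwise disjoint FIRST sets.

Answer: No FIRST/FIRST conflicts.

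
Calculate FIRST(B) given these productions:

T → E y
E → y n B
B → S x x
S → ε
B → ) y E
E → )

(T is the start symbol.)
FIRST sets of the other non-terminals involved (by the same procedure, iterated to a fixed point):
  FIRST(S) = { ε }

From B → S x x:
  - S is a non-terminal: add FIRST(S) \ {ε} = { }
    S is nullable, so continue to the next symbol
  - x is a terminal: add 'x' and stop
From B → ) y E:
  - ')' is a terminal: add ')' and stop

Collecting: FIRST(B) = { ')', 'x' }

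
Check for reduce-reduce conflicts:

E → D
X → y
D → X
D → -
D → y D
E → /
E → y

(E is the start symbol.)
A reduce-reduce conflict occurs when an LR(0) state has two complete items [A → α .] and [B → β .] — both call for a reduction, and with no lookahead the parser cannot choose between them.

Augment with E' → E and build the canonical LR(0) collection (I0 = CLOSURE({[E' → . E]}), then GOTO on every symbol after a dot until no new states appear). It has 9 states:
  I0: { [D → . -], [D → . X], [D → . y D], [E → . /], [E → . D], [E → . y], [E' → . E], [X → . y] }  — shift
  I1: { [D → - .] }  — reduce
  I2: { [E → / .] }  — reduce
  I3: { [E → D .] }  — reduce
  I4: { [E' → E .] }  — accept
  I5: { [D → X .] }  — reduce
  I6: { [D → . -], [D → . X], [D → . y D], [D → y . D], [E → y .], [X → . y], [X → y .] }  — shift, 2 reduces
  I7: { [D → y D .] }  — reduce
  I8: { [D → . -], [D → . X], [D → . y D], [D → y . D], [X → . y], [X → y .] }  — shift, reduce

I6 contains complete items [E → y .], [X → y .] — reduce-reduce conflict.

Answer: Yes — I6: [E → y .] vs [X → y .]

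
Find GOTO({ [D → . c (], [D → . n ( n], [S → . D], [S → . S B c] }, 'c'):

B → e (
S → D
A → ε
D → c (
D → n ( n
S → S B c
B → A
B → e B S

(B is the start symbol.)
GOTO(I, 'c') = CLOSURE({ [A → αX.β] : [A → α.Xβ] ∈ I, X = 'c' })

Items with dot before 'c', with the dot advanced:
  [D → . c (] → [D → c . (]
Closure adds nothing (no advanced item has the dot before a non-terminal).

GOTO = { [D → c . (] }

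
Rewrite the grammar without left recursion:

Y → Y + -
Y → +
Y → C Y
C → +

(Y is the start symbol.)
Y → + Y'
Y → C Y Y'
Y' → + - Y'
Y' → ε
C → +

Y is directly left-recursive. The standard transformation for
  A → A α₁ | ... | A α_m | β₁ | ... | β_n
is
  A  → β₁ A' | ... | β_n A'
  A' → α₁ A' | ... | α_m A' | ε

Y → + becomes Y → + Y'
Y → C Y becomes Y → C Y Y'
Y → Y + - becomes Y' → + - Y'
Add Y' → ε

Productions for other non-terminals are unchanged:
  C → +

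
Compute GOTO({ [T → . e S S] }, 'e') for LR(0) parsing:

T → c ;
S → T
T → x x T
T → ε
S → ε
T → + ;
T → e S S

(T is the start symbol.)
GOTO(I, 'e') = CLOSURE({ [A → αX.β] : [A → α.Xβ] ∈ I, X = 'e' })

Items with dot before 'e', with the dot advanced:
  [T → . e S S] → [T → e . S S]
Closure of the advanced items:
  [T → e . S S] has the dot before S: add [S → . T], [S → .]
  [S → . T] has the dot before T: add [T → . c ;], [T → . x x T], [T → .], [T → . + ;], [T → . e S S]

GOTO = { [S → . T], [S → .], [T → . + ;], [T → . c ;], [T → . e S S], [T → . x x T], [T → .], [T → e . S S] }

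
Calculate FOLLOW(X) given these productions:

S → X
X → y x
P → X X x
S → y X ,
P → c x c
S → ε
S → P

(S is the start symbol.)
{ $, ',', 'x', 'y' }

To compute FOLLOW(X), find every occurrence of X on a right-hand side N → α X β: add FIRST(β) \ {ε}, and if β is empty or nullable also add FOLLOW(N). Iterate to a fixed point.

In S → X: X is at the end, add FOLLOW(S)
In P → X X x: X is followed by X x, add FIRST(X x) \ {ε} = { 'y' }
In P → X X x: X is followed by x, add FIRST(x) \ {ε} = { 'x' }
In S → y X ,: X is followed by ',', add FIRST(',') \ {ε} = { ',' }

The FOLLOW sets referred to above (computed the same way, to a fixed point):
  FOLLOW(S) = { $ }

Taking the union: FOLLOW(X) = { $, ',', 'x', 'y' }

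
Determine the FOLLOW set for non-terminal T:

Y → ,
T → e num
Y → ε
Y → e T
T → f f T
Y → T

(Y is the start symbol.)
To compute FOLLOW(T), find every occurrence of T on a right-hand side N → α T β: add FIRST(β) \ {ε}, and if β is empty or nullable also add FOLLOW(N). Iterate to a fixed point.

In Y → e T: T is at the end, add FOLLOW(Y)
In T → f f T: T is at the end; this adds FOLLOW(T) to itself — nothing new
In Y → T: T is at the end, add FOLLOW(Y)

The FOLLOW sets referred to above (computed the same way, to a fixed point):
  FOLLOW(Y) = { $ }

Taking the union: FOLLOW(T) = { $ }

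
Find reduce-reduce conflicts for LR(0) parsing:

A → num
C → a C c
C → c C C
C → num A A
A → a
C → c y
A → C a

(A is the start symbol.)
A reduce-reduce conflict occurs when an LR(0) state has two complete items [A → α .] and [B → β .] — both call for a reduction, and with no lookahead the parser cannot choose between them.

Augment with A' → A and build the canonical LR(0) collection (I0 = CLOSURE({[A' → . A]}), then GOTO on every symbol after a dot until no new states appear). It has 16 states:
  I0: { [A → . C a], [A → . a], [A → . num], [A' → . A], [C → . a C c], [C → . c C C], [C → . c y], [C → . num A A] }  — shift
  I1: { [A' → A .] }  — accept
  I2: { [A → C . a] }  — shift
  I3: { [A → a .], [C → . a C c], [C → . c C C], [C → . c y], [C → . num A A], [C → a . C c] }  — shift, reduce
  I4: { [C → . a C c], [C → . c C C], [C → . c y], [C → . num A A], [C → c . C C], [C → c . y] }  — shift
  I5: { [A → . C a], [A → . a], [A → . num], [A → num .], [C → . a C c], [C → . c C C], [C → . c y], [C → . num A A], [C → num . A A] }  — shift, reduce
  I6: { [A → . C a], [A → . a], [A → . num], [C → . a C c], [C → . c C C], [C → . c y], [C → . num A A], [C → num A . A] }  — shift
  I7: { [C → num A A .] }  — reduce
  I8: { [C → . a C c], [C → . c C C], [C → . c y], [C → . num A A], [C → c C . C] }  — shift
  I9: { [C → . a C c], [C → . c C C], [C → . c y], [C → . num A A], [C → a . C c] }  — shift
  I10: { [A → . C a], [A → . a], [A → . num], [C → . a C c], [C → . c C C], [C → . c y], [C → . num A A], [C → num . A A] }  — shift
  I11: { [C → c y .] }  — reduce
  I12: { [C → a C . c] }  — shift
  I13: { [C → a C c .] }  — reduce
  I14: { [C → c C C .] }  — reduce
  I15: { [A → C a .] }  — reduce

No state contains more than one complete item.

Answer: No reduce-reduce conflicts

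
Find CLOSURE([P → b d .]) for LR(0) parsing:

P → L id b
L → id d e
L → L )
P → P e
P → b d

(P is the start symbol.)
{ [P → b d .] }

To compute CLOSURE, for each item [A → α.Bβ] where B is a non-terminal, add [B → .γ] for all productions B → γ; repeat for the newly added items until nothing changes.

Start with: [P → b d .]
The dot is at the end, so nothing is added.

CLOSURE = { [P → b d .] }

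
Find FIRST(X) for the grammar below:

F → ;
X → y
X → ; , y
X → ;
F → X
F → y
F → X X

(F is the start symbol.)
{ ';', 'y' }

From X → y:
  - y is a terminal: add 'y' and stop
From X → ; , y:
  - ';' is a terminal: add ';' and stop
From X → ;:
  - ';' is a terminal: add ';' and stop

Collecting: FIRST(X) = { ';', 'y' }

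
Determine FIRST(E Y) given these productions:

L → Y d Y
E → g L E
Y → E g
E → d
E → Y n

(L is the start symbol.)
{ 'd', 'g' }

FIRST sets of the non-terminals involved (from the grammar, by fixed-point iteration):
  FIRST(E) = { 'd', 'g' }

To compute FIRST(E Y), process the symbols left to right:
Symbol E is a non-terminal. Add FIRST(E) \ {ε} = { 'd', 'g' }
E is not nullable (ε ∉ FIRST(E)), so stop here.
FIRST(E Y) = { 'd', 'g' }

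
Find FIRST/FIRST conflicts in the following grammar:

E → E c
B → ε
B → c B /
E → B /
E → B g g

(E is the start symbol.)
Yes. E → E c / E → B '/' on { '/', 'c' }; E → E c / E → B g g on { 'c', 'g' }; E → B '/' / E → B g g on { 'c' }

A FIRST/FIRST conflict occurs when two productions N → α and N → β for the same non-terminal have FIRST(α) ∩ FIRST(β) ≠ ∅ (with ε ∈ FIRST of a nullable right-hand side, so two nullable alternatives also conflict).

FIRST sets of the non-terminals at (or reachable through a nullable prefix from) the front of some alternative:
  FIRST(E) = { '/', 'c', 'g' }
  FIRST(B) = { 'c', ε }

Productions for E:
  E → E c: FIRST = { '/', 'c', 'g' }
  E → B /: FIRST = { '/', 'c' }
  E → B g g: FIRST = { 'c', 'g' }
Productions for B:
  B → ε: FIRST = { ε }
  B → c B /: FIRST = { 'c' }

Conflict for E: E → E c and E → B /
  Overlap: { '/', 'c' }
Conflict for E: E → E c and E → B g g
  Overlap: { 'c', 'g' }
Conflict for E: E → B / and E → B g g
  Overlap: { 'c' }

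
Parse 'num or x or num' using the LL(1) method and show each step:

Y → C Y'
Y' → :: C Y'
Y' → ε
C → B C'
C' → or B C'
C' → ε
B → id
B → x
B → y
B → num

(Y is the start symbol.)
LL(1) parsing maintains a stack (initially the start symbol over $) and the input. At each step: if the stack top is a terminal, match it against the current input token; if it is a non-terminal N, replace it with the RHS of M[N, lookahead] (the unique production whose predict set contains the lookahead).

Stack is shown with the top on the left.

Stack         Input              Action
---------------------------------------
Y $           num or x or num $  output Y → C Y'
C Y' $        num or x or num $  output C → B C'
B C' Y' $     num or x or num $  output B → num
num C' Y' $   num or x or num $  match 'num'
C' Y' $       or x or num $      output C' → or B C'
or B C' Y' $  or x or num $      match 'or'
B C' Y' $     x or num $         output B → x
x C' Y' $     x or num $         match 'x'
C' Y' $       or num $           output C' → or B C'
or B C' Y' $  or num $           match 'or'
B C' Y' $     num $              output B → num
num C' Y' $   num $              match 'num'
C' Y' $       $                  output C' → ε
Y' $          $                  output Y' → ε
$             $                  accept

The string is accepted.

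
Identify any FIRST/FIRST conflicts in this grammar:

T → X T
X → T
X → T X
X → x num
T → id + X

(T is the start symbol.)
Yes. T → X T / T → id '+' X on { 'id' }; X → T / X → T X on { 'id', 'x' }; X → T / X → x num on { 'x' }; X → T X / X → x num on { 'x' }

A FIRST/FIRST conflict occurs when two productions N → α and N → β for the same non-terminal have FIRST(α) ∩ FIRST(β) ≠ ∅ (with ε ∈ FIRST of a nullable right-hand side, so two nullable alternatives also conflict).

FIRST sets of the non-terminals at (or reachable through a nullable prefix from) the front of some alternative:
  FIRST(X) = { 'id', 'x' }
  FIRST(T) = { 'id', 'x' }

Productions for T:
  T → X T: FIRST = { 'id', 'x' }
  T → id + X: FIRST = { 'id' }
Productions for X:
  X → T: FIRST = { 'id', 'x' }
  X → T X: FIRST = { 'id', 'x' }
  X → x num: FIRST = { 'x' }

Conflict for T: T → X T and T → id + X
  Overlap: { 'id' }
Conflict for X: X → T and X → T X
  Overlap: { 'id', 'x' }
Conflict for X: X → T and X → x num
  Overlap: { 'x' }
Conflict for X: X → T X and X → x num
  Overlap: { 'x' }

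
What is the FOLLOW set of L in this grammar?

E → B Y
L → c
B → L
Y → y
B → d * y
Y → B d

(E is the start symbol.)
To compute FOLLOW(L), find every occurrence of L on a right-hand side N → α L β: add FIRST(β) \ {ε}, and if β is empty or nullable also add FOLLOW(N). Iterate to a fixed point.

In B → L: L is at the end, add FOLLOW(B)

The FOLLOW sets referred to above (computed the same way, to a fixed point):
  FOLLOW(B) = { 'c', 'd', 'y' }

Taking the union: FOLLOW(L) = { 'c', 'd', 'y' }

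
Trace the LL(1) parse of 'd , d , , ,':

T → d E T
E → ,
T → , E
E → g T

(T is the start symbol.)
Stack is shown with the top on the left.

Stack    Input          Action
------------------------------
T $      d , d , , , $  output T → d E T
d E T $  d , d , , , $  match 'd'
E T $    , d , , , $    output E → ,
, T $    , d , , , $    match ','
T $      d , , , $      output T → d E T
d E T $  d , , , $      match 'd'
E T $    , , , $        output E → ,
, T $    , , , $        match ','
T $      , , $          output T → , E
, E $    , , $          match ','
E $      , $            output E → ,
, $      , $            match ','
$        $              accept

The string is accepted.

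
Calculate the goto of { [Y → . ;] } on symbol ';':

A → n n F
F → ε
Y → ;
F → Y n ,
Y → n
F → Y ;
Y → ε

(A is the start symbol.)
{ [Y → ; .] }

GOTO(I, ';') = CLOSURE({ [A → αX.β] : [A → α.Xβ] ∈ I, X = ';' })

Items with dot before ';', with the dot advanced:
  [Y → . ;] → [Y → ; .]
Closure adds nothing (no advanced item has the dot before a non-terminal).

GOTO = { [Y → ; .] }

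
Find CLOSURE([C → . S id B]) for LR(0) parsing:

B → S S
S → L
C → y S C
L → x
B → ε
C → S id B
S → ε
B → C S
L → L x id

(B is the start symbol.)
Start with: [C → . S id B]
  [C → . S id B] has the dot before S: add [S → . L], [S → .]
  [S → . L] has the dot before L: add [L → . x], [L → . L x id]
No further items can be added.

CLOSURE = { [C → . S id B], [L → . L x id], [L → . x], [S → . L], [S → .] }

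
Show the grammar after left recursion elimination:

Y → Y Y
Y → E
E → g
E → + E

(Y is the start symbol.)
Y → E Y'
Y' → Y Y'
Y' → ε
E → g
E → + E

Y is directly left-recursive. The standard transformation for
  A → A α₁ | ... | A α_m | β₁ | ... | β_n
is
  A  → β₁ A' | ... | β_n A'
  A' → α₁ A' | ... | α_m A' | ε

Y → E becomes Y → E Y'
Y → Y Y becomes Y' → Y Y'
Add Y' → ε

Productions for other non-terminals are unchanged:
  E → g
  E → + E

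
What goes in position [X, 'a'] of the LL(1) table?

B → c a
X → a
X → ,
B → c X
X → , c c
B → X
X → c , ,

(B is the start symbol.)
X → a

To find M[X, 'a'], we find productions for X where 'a' is in the predict set (PREDICT(N → α) = (FIRST(α) \ {ε}) ∪ (FOLLOW(N) if α ⇒* ε)).

X → a: PREDICT = { 'a' }
  'a' is in predict set, so this production goes in M[X, 'a']
X → ,: PREDICT = { ',' }
X → , c c: PREDICT = { ',' }
X → c , ,: PREDICT = { 'c' }

M[X, 'a'] = X → a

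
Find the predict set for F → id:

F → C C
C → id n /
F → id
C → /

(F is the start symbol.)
{ 'id' }

PREDICT(F → id) = (FIRST(RHS) \ {ε}) ∪ (FOLLOW(F) if ε ∈ FIRST(RHS), i.e. RHS ⇒* ε)
FIRST(id) = { 'id' }
ε ∉ FIRST(id), so FOLLOW(F) is not added.
PREDICT(F → id) = { 'id' }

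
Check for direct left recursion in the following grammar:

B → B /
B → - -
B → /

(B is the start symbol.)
Direct left recursion occurs when N → N α for some non-terminal N (the right-hand side begins with the left-hand side itself).

B → B /: LEFT RECURSIVE (starts with B)
B → - -: starts with '-'
B → /: starts with '/'

The grammar has direct left recursion on: B.

Answer: Yes, B is left-recursive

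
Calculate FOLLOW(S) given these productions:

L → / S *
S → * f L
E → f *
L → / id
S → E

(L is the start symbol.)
To compute FOLLOW(S), find every occurrence of S on a right-hand side N → α S β: add FIRST(β) \ {ε}, and if β is empty or nullable also add FOLLOW(N). Iterate to a fixed point.

In L → / S *: S is followed by '*', add FIRST('*') \ {ε} = { '*' }

Taking the union: FOLLOW(S) = { '*' }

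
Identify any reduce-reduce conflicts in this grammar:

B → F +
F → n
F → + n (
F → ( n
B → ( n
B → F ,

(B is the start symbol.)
A reduce-reduce conflict occurs when an LR(0) state has two complete items [A → α .] and [B → β .] — both call for a reduction, and with no lookahead the parser cannot choose between them.

Augment with B' → B and build the canonical LR(0) collection (I0 = CLOSURE({[B' → . B]}), then GOTO on every symbol after a dot until no new states appear). It has 11 states:
  I0: { [B → . ( n], [B → . F +], [B → . F ,], [B' → . B], [F → . ( n], [F → . + n (], [F → . n] }  — shift
  I1: { [B → ( . n], [F → ( . n] }  — shift
  I2: { [F → + . n (] }  — shift
  I3: { [B' → B .] }  — accept
  I4: { [B → F . +], [B → F . ,] }  — shift
  I5: { [F → n .] }  — reduce
  I6: { [B → F + .] }  — reduce
  I7: { [B → F , .] }  — reduce
  I8: { [F → + n . (] }  — shift
  I9: { [F → + n ( .] }  — reduce
  I10: { [B → ( n .], [F → ( n .] }  — 2 reduces

I10 contains complete items [B → ( n .], [F → ( n .] — reduce-reduce conflict.

Answer: Yes — I10: [B → ( n .] vs [F → ( n .]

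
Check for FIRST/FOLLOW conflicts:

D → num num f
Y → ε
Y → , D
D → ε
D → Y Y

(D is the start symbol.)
A FIRST/FOLLOW conflict occurs when a non-terminal N has a nullable alternative N → β (β ⇒* ε) and another alternative N → α with FIRST(α) ∩ FOLLOW(N) ≠ ∅: on such a lookahead the parser cannot decide between expanding α and letting N vanish via β.

Nullable non-terminals: D, Y.
FIRST sets used below: FIRST(Y) = { ',', ε }

D: nullable alternative(s) D → ε, D → Y Y; FOLLOW(D) = { $, ',' }
  D → num num f: FIRST \ {ε} = { 'num' } — disjoint from FOLLOW(D)
  D → ε: FIRST \ {ε} = { } — disjoint from FOLLOW(D)
  D → Y Y: FIRST \ {ε} = { ',' } — overlaps FOLLOW(D) on { ',' }: CONFLICT

Y: nullable alternative(s) Y → ε; FOLLOW(Y) = { $, ',' }
  Y → ε: FIRST \ {ε} = { } — this is the only nullable alternative, skip
  Y → , D: FIRST \ {ε} = { ',' } — overlaps FOLLOW(Y) on { ',' }: CONFLICT

So the grammar has 2 FIRST/FOLLOW conflicts (marked CONFLICT above).

Answer: Yes. D → Y Y with FOLLOW(D) on { ',' }; Y → ',' D with FOLLOW(Y) on { ',' }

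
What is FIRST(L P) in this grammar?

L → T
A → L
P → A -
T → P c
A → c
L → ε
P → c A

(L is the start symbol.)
FIRST sets of the non-terminals involved (from the grammar, by fixed-point iteration):
  FIRST(L) = { '-', 'c', ε }
  FIRST(P) = { '-', 'c' }

To compute FIRST(L P), process the symbols left to right:
Symbol L is a non-terminal. Add FIRST(L) \ {ε} = { '-', 'c' }
L is nullable (ε ∈ FIRST(L)), continue to the next symbol.
Symbol P is a non-terminal. Add FIRST(P) \ {ε} = { '-', 'c' }
P is not nullable (ε ∉ FIRST(P)), so stop here.
FIRST(L P) = { '-', 'c' }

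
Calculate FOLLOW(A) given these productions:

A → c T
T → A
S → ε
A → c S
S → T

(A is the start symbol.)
To compute FOLLOW(A), find every occurrence of A on a right-hand side N → α A β: add FIRST(β) \ {ε}, and if β is empty or nullable also add FOLLOW(N). Iterate to a fixed point.

A is the start symbol, so $ ∈ FOLLOW(A).
In T → A: A is at the end, add FOLLOW(T)

The FOLLOW sets referred to above (computed the same way, to a fixed point):
  FOLLOW(T) = { $ }

Taking the union: FOLLOW(A) = { $ }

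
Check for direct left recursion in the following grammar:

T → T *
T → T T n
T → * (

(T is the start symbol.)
Direct left recursion occurs when N → N α for some non-terminal N (the right-hand side begins with the left-hand side itself).

T → T *: LEFT RECURSIVE (starts with T)
T → T T n: LEFT RECURSIVE (starts with T)
T → * (: starts with '*'

The grammar has direct left recursion on: T.

Answer: Yes, T is left-recursive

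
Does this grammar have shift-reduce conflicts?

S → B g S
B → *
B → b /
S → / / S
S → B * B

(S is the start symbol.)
No shift-reduce conflicts

A shift-reduce conflict occurs when an LR(0) state has both:
  - a complete (reduce) item [A → α .] (dot at the end), and
  - a shift item [B → β . c γ] (dot before a terminal).

Augment with S' → S and build the canonical LR(0) collection (I0 = CLOSURE({[S' → . S]}), then GOTO on every symbol after a dot until no new states appear). It has 13 states:
  I0: { [B → . *], [B → . b /], [S → . / / S], [S → . B * B], [S → . B g S], [S' → . S] }  — shift
  I1: { [B → * .] }  — reduce
  I2: { [S → / . / S] }  — shift
  I3: { [S → B . * B], [S → B . g S] }  — shift
  I4: { [S' → S .] }  — accept
  I5: { [B → b . /] }  — shift
  I6: { [B → b / .] }  — reduce
  I7: { [B → . *], [B → . b /], [S → B * . B] }  — shift
  I8: { [B → . *], [B → . b /], [S → . / / S], [S → . B * B], [S → . B g S], [S → B g . S] }  — shift
  I9: { [S → B g S .] }  — reduce
  I10: { [S → B * B .] }  — reduce
  I11: { [B → . *], [B → . b /], [S → . / / S], [S → . B * B], [S → . B g S], [S → / / . S] }  — shift
  I12: { [S → / / S .] }  — reduce

No state contains both a complete item and a shift item.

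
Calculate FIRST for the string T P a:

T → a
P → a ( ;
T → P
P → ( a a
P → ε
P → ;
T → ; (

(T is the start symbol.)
FIRST sets of the non-terminals involved (from the grammar, by fixed-point iteration):
  FIRST(T) = { '(', ';', 'a', ε }
  FIRST(P) = { '(', ';', 'a', ε }

To compute FIRST(T P a), process the symbols left to right:
Symbol T is a non-terminal. Add FIRST(T) \ {ε} = { '(', ';', 'a' }
T is nullable (ε ∈ FIRST(T)), continue to the next symbol.
Symbol P is a non-terminal. Add FIRST(P) \ {ε} = { '(', ';', 'a' }
P is nullable (ε ∈ FIRST(P)), continue to the next symbol.
Symbol a is a terminal. Add 'a' and stop.
FIRST(T P a) = { '(', ';', 'a' }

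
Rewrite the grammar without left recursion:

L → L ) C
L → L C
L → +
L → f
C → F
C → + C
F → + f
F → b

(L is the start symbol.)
L is directly left-recursive. The standard transformation for
  A → A α₁ | ... | A α_m | β₁ | ... | β_n
is
  A  → β₁ A' | ... | β_n A'
  A' → α₁ A' | ... | α_m A' | ε

L → + becomes L → + L'
L → f becomes L → f L'
L → L ) C becomes L' → ) C L'
L → L C becomes L' → C L'
Add L' → ε

Productions for other non-terminals are unchanged:
  C → F
  C → + C
  F → + f
  F → b

Resulting grammar:
L → + L'
L → f L'
L' → ) C L'
L' → C L'
L' → ε
C → F
C → + C
F → + f
F → b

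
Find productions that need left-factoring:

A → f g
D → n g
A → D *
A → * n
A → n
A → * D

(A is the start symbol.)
Left-factoring is needed when two productions for the same non-terminal
share a common prefix on the right-hand side.

Productions for A:
  A → f g
  A → D *
  A → * n
  A → n
  A → * D

Found common prefix '*' in productions for A

Answer: Yes, A has productions with common prefix '*'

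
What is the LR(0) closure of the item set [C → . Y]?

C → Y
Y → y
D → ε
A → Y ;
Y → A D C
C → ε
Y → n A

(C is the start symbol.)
{ [A → . Y ;], [C → . Y], [Y → . A D C], [Y → . n A], [Y → . y] }

To compute CLOSURE, for each item [A → α.Bβ] where B is a non-terminal, add [B → .γ] for all productions B → γ; repeat for the newly added items until nothing changes.

Start with: [C → . Y]
  [C → . Y] has the dot before Y: add [Y → . y], [Y → . A D C], [Y → . n A]
  [Y → . A D C] has the dot before A: add [A → . Y ;]
No further items can be added.

CLOSURE = { [A → . Y ;], [C → . Y], [Y → . A D C], [Y → . n A], [Y → . y] }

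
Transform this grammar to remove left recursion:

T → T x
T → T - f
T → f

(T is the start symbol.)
T → f T'
T' → x T'
T' → - f T'
T' → ε

T is directly left-recursive. The standard transformation for
  A → A α₁ | ... | A α_m | β₁ | ... | β_n
is
  A  → β₁ A' | ... | β_n A'
  A' → α₁ A' | ... | α_m A' | ε

T → f becomes T → f T'
T → T x becomes T' → x T'
T → T - f becomes T' → - f T'
Add T' → ε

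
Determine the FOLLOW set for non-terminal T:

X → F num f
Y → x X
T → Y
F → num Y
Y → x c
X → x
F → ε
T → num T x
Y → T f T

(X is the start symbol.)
In T → num T x: T is followed by x, add FIRST(x) \ {ε} = { 'x' }
In Y → T f T: T is followed by f T, add FIRST(f T) \ {ε} = { 'f' }
In Y → T f T: T is at the end, add FOLLOW(Y)

The FOLLOW sets referred to above (computed the same way, to a fixed point):
  FOLLOW(Y) = { 'f', 'num', 'x' }

Taking the union: FOLLOW(T) = { 'f', 'num', 'x' }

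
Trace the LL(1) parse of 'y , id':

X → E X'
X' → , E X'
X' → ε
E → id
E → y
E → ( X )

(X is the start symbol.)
LL(1) parsing maintains a stack (initially the start symbol over $) and the input. At each step: if the stack top is a terminal, match it against the current input token; if it is a non-terminal N, replace it with the RHS of M[N, lookahead] (the unique production whose predict set contains the lookahead).

Stack is shown with the top on the left.

Stack     Input     Action
--------------------------
X $       y , id $  output X → E X'
E X' $    y , id $  output E → y
y X' $    y , id $  match 'y'
X' $      , id $    output X' → , E X'
, E X' $  , id $    match ','
E X' $    id $      output E → id
id X' $   id $      match 'id'
X' $      $         output X' → ε
$         $         accept

The string is accepted.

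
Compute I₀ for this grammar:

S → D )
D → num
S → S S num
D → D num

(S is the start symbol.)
{ [D → . D num], [D → . num], [S → . D )], [S → . S S num], [S' → . S] }

First, augment the grammar with S' → S
I₀ = CLOSURE({ [S' → . S] }):
  [S' → . S] has the dot before S: add [S → . D )], [S → . S S num]
  [S → . D )] has the dot before D: add [D → . num], [D → . D num]
No further items can be added.

I₀ = { [D → . D num], [D → . num], [S → . D )], [S → . S S num], [S' → . S] }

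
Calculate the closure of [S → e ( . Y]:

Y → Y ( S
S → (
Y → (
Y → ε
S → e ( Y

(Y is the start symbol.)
{ [S → e ( . Y], [Y → . (], [Y → . Y ( S], [Y → .] }

Start with: [S → e ( . Y]
  [S → e ( . Y] has the dot before Y: add [Y → . Y ( S], [Y → . (], [Y → .]
No further items can be added.

CLOSURE = { [S → e ( . Y], [Y → . (], [Y → . Y ( S], [Y → .] }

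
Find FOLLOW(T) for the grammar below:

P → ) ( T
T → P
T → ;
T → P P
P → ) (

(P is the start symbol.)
{ $, ')' }

To compute FOLLOW(T), find every occurrence of T on a right-hand side N → α T β: add FIRST(β) \ {ε}, and if β is empty or nullable also add FOLLOW(N). Iterate to a fixed point.

In P → ) ( T: T is at the end, add FOLLOW(P)

The FOLLOW sets referred to above (computed the same way, to a fixed point):
  FOLLOW(P) = { $, ')' }

Taking the union: FOLLOW(T) = { $, ')' }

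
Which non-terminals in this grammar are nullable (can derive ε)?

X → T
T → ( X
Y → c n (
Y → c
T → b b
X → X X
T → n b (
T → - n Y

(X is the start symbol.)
None

There are no ε-productions, so no non-terminal can derive ε.
No non-terminals are nullable.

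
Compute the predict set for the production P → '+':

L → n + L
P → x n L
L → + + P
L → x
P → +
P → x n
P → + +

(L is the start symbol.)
PREDICT(P → '+') = (FIRST(RHS) \ {ε}) ∪ (FOLLOW(P) if ε ∈ FIRST(RHS), i.e. RHS ⇒* ε)
FIRST('+') = { '+' }
ε ∉ FIRST('+'), so FOLLOW(P) is not added.
PREDICT(P → '+') = { '+' }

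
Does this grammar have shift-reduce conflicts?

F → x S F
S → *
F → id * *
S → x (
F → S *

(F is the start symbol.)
A shift-reduce conflict occurs when an LR(0) state has both:
  - a complete (reduce) item [A → α .] (dot at the end), and
  - a shift item [B → β . c γ] (dot before a terminal).

Augment with F' → F and build the canonical LR(0) collection (I0 = CLOSURE({[F' → . F]}), then GOTO on every symbol after a dot until no new states appear). It has 13 states:
  I0: { [F → . S *], [F → . id * *], [F → . x S F], [F' → . F], [S → . *], [S → . x (] }  — shift
  I1: { [S → * .] }  — reduce
  I2: { [F' → F .] }  — accept
  I3: { [F → S . *] }  — shift
  I4: { [F → id . * *] }  — shift
  I5: { [F → x . S F], [S → . *], [S → . x (], [S → x . (] }  — shift
  I6: { [S → x ( .] }  — reduce
  I7: { [F → . S *], [F → . id * *], [F → . x S F], [F → x S . F], [S → . *], [S → . x (] }  — shift
  I8: { [S → x . (] }  — shift
  I9: { [F → x S F .] }  — reduce
  I10: { [F → id * . *] }  — shift
  I11: { [F → id * * .] }  — reduce
  I12: { [F → S * .] }  — reduce

No state contains both a complete item and a shift item.

Answer: No shift-reduce conflicts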